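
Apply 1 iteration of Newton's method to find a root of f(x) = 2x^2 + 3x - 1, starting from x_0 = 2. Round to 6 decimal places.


Newton's method: x_(n+1) = x_n - f(x_n)/f'(x_n)
f(x) = 2x^2 + 3x - 1
f'(x) = 4x + 3

Iteration 1:
  f(2.000000) = 13.000000
  f'(2.000000) = 11.000000
  x_1 = 2.000000 - (13.000000)/(11.000000) = 0.818182

x_1 = 0.818182


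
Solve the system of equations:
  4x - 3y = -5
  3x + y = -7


Using Cramer's rule:
Determinant D = (4)(1) - (3)(-3) = 4 + 9 = 13
Dx = (-5)(1) - (-7)(-3) = -5 - 21 = -26
Dy = (4)(-7) - (3)(-5) = -28 + 15 = -13
x = Dx/D = -26/13 = -2
y = Dy/D = -13/13 = -1

x = -2, y = -1


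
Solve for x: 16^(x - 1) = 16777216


Express both sides with the same base.
16777216 = 16^6
Since the bases match, equate exponents: x - 1 = 6
So x = 6 - (-1) = 7

x = 7


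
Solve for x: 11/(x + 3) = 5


Multiply both sides by (x + 3): 11 = 5(x + 3)
Distribute: 11 = 5x + 15
5x = 11 - 15 = -4
x = -4/5

x = -4/5


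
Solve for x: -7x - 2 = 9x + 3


Starting with: -7x - 2 = 9x + 3
Move all x terms to left: (-7 - 9)x = 3 + 2
Simplify: -16x = 5
Divide both sides by -16: x = -5/16

x = -5/16


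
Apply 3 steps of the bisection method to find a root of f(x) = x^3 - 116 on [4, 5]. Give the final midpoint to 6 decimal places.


f(x) = x^3 - 116
f(4) = -52 < 0
f(5) = 9 > 0

Step 1: midpoint = (4.000000 + 5.000000)/2 = 4.500000
  f(4.500000) = -24.875000
  f(mid) < 0, so root is in [4.500000, 5.000000]

Step 2: midpoint = (4.500000 + 5.000000)/2 = 4.750000
  f(4.750000) = -8.828125
  f(mid) < 0, so root is in [4.750000, 5.000000]

Step 3: midpoint = (4.750000 + 5.000000)/2 = 4.875000
  f(4.875000) = -0.142578
  f(mid) < 0, so root is in [4.875000, 5.000000]

midpoint = 4.875000


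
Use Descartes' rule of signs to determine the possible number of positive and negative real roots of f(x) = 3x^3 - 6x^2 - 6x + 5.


Descartes' rule of signs:

For positive roots, count sign changes in f(x) = 3x^3 - 6x^2 - 6x + 5:
Signs of coefficients: +, -, -, +
Number of sign changes: 2
Possible positive real roots: 2, 0

For negative roots, examine f(-x) = -3x^3 - 6x^2 + 6x + 5:
Signs of coefficients: -, -, +, +
Number of sign changes: 1
Possible negative real roots: 1

Positive roots: 2 or 0; Negative roots: 1


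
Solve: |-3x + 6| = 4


An absolute value equation |expr| = 4 gives two cases:
Case 1: -3x + 6 = 4
  -3x = -2, so x = 2/3
Case 2: -3x + 6 = -4
  -3x = -10, so x = 10/3

x = 2/3, x = 10/3


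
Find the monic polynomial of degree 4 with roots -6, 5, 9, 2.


A monic polynomial with roots -6, 5, 9, 2 is:
p(x) = (x + 6)(x - 5)(x - 9)(x - 2)
After multiplying by (x + 6): x + 6
After multiplying by (x - 5): x^2 + x - 30
After multiplying by (x - 9): x^3 - 8x^2 - 39x + 270
After multiplying by (x - 2): x^4 - 10x^3 - 23x^2 + 348x - 540

x^4 - 10x^3 - 23x^2 + 348x - 540


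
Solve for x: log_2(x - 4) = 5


Convert to exponential form: x - 4 = 2^5 = 32
x = 32 + 4 = 36
Check: log_2(36 - 4) = log_2(32) = log_2(32) = 5 ✓

x = 36


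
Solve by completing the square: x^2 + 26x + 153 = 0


Start: x^2 + 26x + 153 = 0
Move constant: x^2 + 26x = -153
Half of 26 is 13, squared is 169
Add 169 to both sides: x^2 + 26x + 169 = 16
(x + 13)^2 = 16
x + 13 = ±4
x = -13 + 4 = -9 or x = -13 - 4 = -17

x = -17, x = -9


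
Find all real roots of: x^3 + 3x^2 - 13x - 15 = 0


Let p(x) = x^3 + 3x^2 - 13x - 15. By the rational root theorem (leading coefficient 1), any rational root is an integer divisor of 15: try ±1, ±2, ... in turn.
Test x = 1: value = -24 ≠ 0.
Test x = -1: value = 0 ✓, so (x + 1) is a factor.
Synthetic division by (x + 1): bring down 1; 1(-1) + 3 = 2; 2(-1) - 13 = -15; (-15)(-1) - 15 = 0 → quotient x^2 + 2x - 15, remainder 0.
Solve the quadratic x^2 + 2x - 15 = 0: discriminant = 2^2 - 4(1)(-15) = 4 + 60 = 64.
sqrt(64) = 8, so x = (-2 ± 8)/2: x = 3 or x = -5.

x = -5, x = -1, x = 3


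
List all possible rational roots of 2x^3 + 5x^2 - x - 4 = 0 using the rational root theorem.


Rational root theorem: possible roots are ±p/q where:
  p divides the constant term (-4): p ∈ {1, 2, 4}
  q divides the leading coefficient (2): q ∈ {1, 2}

All possible rational roots: -4, -2, -1, -1/2, 1/2, 1, 2, 4

-4, -2, -1, -1/2, 1/2, 1, 2, 4


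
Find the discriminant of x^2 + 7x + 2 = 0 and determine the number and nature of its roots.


For ax^2 + bx + c = 0, discriminant D = b^2 - 4ac
Here a = 1, b = 7, c = 2
D = (7)^2 - 4(1)(2) = 49 - 8 = 41

D = 41 > 0 but not a perfect square
The equation has 2 distinct real irrational roots.

Discriminant = 41, 2 distinct real irrational roots


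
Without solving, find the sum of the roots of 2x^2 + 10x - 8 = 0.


By Vieta's formulas for ax^2 + bx + c = 0:
  Sum of roots = -b/a
  Product of roots = c/a

Here a = 2, b = 10, c = -8
Sum = -(10)/2 = -5
Product = -8/2 = -4

Sum = -5


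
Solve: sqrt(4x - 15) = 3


Square both sides: 4x - 15 = 3^2 = 9
4x = 9 + 15 = 24
x = 6
Check: sqrt(4*6 - 15) = sqrt(9) = 3 ✓

x = 6


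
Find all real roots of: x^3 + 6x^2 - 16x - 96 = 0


Let p(x) = x^3 + 6x^2 - 16x - 96. By the rational root theorem (leading coefficient 1), any rational root is an integer divisor of 96: try ±1, ±2, ... in turn.
Test x = 1: value = -105 ≠ 0.
Test x = -1: value = -75 ≠ 0.
Test x = 2: value = -96 ≠ 0.
Test x = -2: value = -48 ≠ 0.
Test x = 3: value = -63 ≠ 0.
Test x = -3: value = -21 ≠ 0.
Test x = 4: value = 0 ✓, so (x - 4) is a factor.
Synthetic division by (x - 4): bring down 1; 1(4) + 6 = 10; 10(4) - 16 = 24; 24(4) - 96 = 0 → quotient x^2 + 10x + 24, remainder 0.
Solve the quadratic x^2 + 10x + 24 = 0: discriminant = 10^2 - 4(1)(24) = 100 - 96 = 4.
sqrt(4) = 2, so x = (-10 ± 2)/2: x = -4 or x = -6.

x = -6, x = -4, x = 4


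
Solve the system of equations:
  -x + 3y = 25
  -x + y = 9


Using Cramer's rule:
Determinant D = (-1)(1) - (-1)(3) = -1 + 3 = 2
Dx = (25)(1) - (9)(3) = 25 - 27 = -2
Dy = (-1)(9) - (-1)(25) = -9 + 25 = 16
x = Dx/D = -2/2 = -1
y = Dy/D = 16/2 = 8

x = -1, y = 8


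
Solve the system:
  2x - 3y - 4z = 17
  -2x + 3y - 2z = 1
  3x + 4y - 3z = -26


Using Cramer's rule. Expand each determinant along the first row.
D  = 2*[3*(-3) - (-2)*4] - (-3)*[(-2)*(-3) - (-2)*3] + (-4)*[(-2)*4 - 3*3]
  = 2*(-1) - (-3)*(12) + (-4)*(-17) = 102
Dx = 17*[3*(-3) - (-2)*4] - (-3)*[1*(-3) - (-2)*(-26)] + (-4)*[1*4 - 3*(-26)]
  = 17*(-1) - (-3)*(-55) + (-4)*(82) = -510
Dy = 2*[1*(-3) - (-2)*(-26)] - 17*[(-2)*(-3) - (-2)*3] + (-4)*[(-2)*(-26) - 1*3]
  = 2*(-55) - 17*(12) + (-4)*(49) = -510
Dz = 2*[3*(-26) - 1*4] - (-3)*[(-2)*(-26) - 1*3] + 17*[(-2)*4 - 3*3]
  = 2*(-82) - (-3)*(49) + 17*(-17) = -306
x = Dx/D = -510/102 = -5, y = Dy/D = -510/102 = -5, z = Dz/D = -306/102 = -3
Check eq1: (2)(-5) + (-3)(-5) + (-4)(-3) = 17 = 17 ✓
Check eq2: (-2)(-5) + (3)(-5) + (-2)(-3) = 1 = 1 ✓
Check eq3: (3)(-5) + (4)(-5) + (-3)(-3) = -26 = -26 ✓

x = -5, y = -5, z = -3


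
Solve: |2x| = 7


An absolute value equation |expr| = 7 gives two cases:
Case 1: 2x = 7
  2x = 7, so x = 7/2
Case 2: 2x = -7
  2x = -7, so x = -7/2

x = -7/2, x = 7/2


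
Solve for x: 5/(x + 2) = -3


Multiply both sides by (x + 2): 5 = -3(x + 2)
Distribute: 5 = -3x - 6
-3x = 5 + 6 = 11
x = -11/3

x = -11/3


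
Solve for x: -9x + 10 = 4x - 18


Starting with: -9x + 10 = 4x - 18
Move all x terms to left: (-9 - 4)x = -18 - 10
Simplify: -13x = -28
Divide both sides by -13: x = 28/13

x = 28/13


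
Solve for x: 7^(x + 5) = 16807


Express both sides with the same base.
16807 = 7^5
Since the bases match, equate exponents: x + 5 = 5
So x = 5 - (5) = 0

x = 0


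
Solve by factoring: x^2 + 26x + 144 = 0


We need two numbers that multiply to 144 and add to 26.
Those numbers are 8 and 18 (since 8 * 18 = 144 and 8 + 18 = 26).
So x^2 + 26x + 144 = (x + 8)(x + 18) = 0
Setting each factor to zero: x = -8 or x = -18

x = -18, x = -8


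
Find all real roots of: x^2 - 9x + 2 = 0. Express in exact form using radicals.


Using the quadratic formula: x = (-b ± sqrt(b^2 - 4ac)) / (2a)
Here a = 1, b = -9, c = 2
Discriminant = b^2 - 4ac = (-9)^2 - 4(1)(2) = 81 - 8 = 73
Since discriminant = 73 > 0, there are two real roots.
x = (9 ± sqrt(73)) / 2
Numerically: x ≈ 8.7720 or x ≈ 0.2280

x = (9 + sqrt(73)) / 2 or x = (9 - sqrt(73)) / 2


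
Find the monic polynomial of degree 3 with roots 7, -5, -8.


A monic polynomial with roots 7, -5, -8 is:
p(x) = (x - 7)(x + 5)(x + 8)
After multiplying by (x - 7): x - 7
After multiplying by (x + 5): x^2 - 2x - 35
After multiplying by (x + 8): x^3 + 6x^2 - 51x - 280

x^3 + 6x^2 - 51x - 280


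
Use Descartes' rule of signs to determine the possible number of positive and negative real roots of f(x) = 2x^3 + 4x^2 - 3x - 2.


Descartes' rule of signs:

For positive roots, count sign changes in f(x) = 2x^3 + 4x^2 - 3x - 2:
Signs of coefficients: +, +, -, -
Number of sign changes: 1
Possible positive real roots: 1

For negative roots, examine f(-x) = -2x^3 + 4x^2 + 3x - 2:
Signs of coefficients: -, +, +, -
Number of sign changes: 2
Possible negative real roots: 2, 0

Positive roots: 1; Negative roots: 2 or 0


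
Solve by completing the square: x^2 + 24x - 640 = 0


Start: x^2 + 24x - 640 = 0
Move constant: x^2 + 24x = 640
Half of 24 is 12, squared is 144
Add 144 to both sides: x^2 + 24x + 144 = 784
(x + 12)^2 = 784
x + 12 = ±28
x = -12 + 28 = 16 or x = -12 - 28 = -40

x = -40, x = 16


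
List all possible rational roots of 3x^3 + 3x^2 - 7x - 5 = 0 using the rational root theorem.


Rational root theorem: possible roots are ±p/q where:
  p divides the constant term (-5): p ∈ {1, 5}
  q divides the leading coefficient (3): q ∈ {1, 3}

All possible rational roots: -5, -5/3, -1, -1/3, 1/3, 1, 5/3, 5

-5, -5/3, -1, -1/3, 1/3, 1, 5/3, 5


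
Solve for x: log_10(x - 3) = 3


Convert to exponential form: x - 3 = 10^3 = 1000
x = 1000 + 3 = 1003
Check: log_10(1003 - 3) = log_10(1000) = log_10(1000) = 3 ✓

x = 1003


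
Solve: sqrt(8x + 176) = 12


Square both sides: 8x + 176 = 12^2 = 144
8x = 144 - 176 = -32
x = -4
Check: sqrt(8*(-4) + 176) = sqrt(144) = 12 ✓

x = -4


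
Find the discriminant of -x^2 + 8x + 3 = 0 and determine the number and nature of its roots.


For ax^2 + bx + c = 0, discriminant D = b^2 - 4ac
Here a = -1, b = 8, c = 3
D = (8)^2 - 4(-1)(3) = 64 + 12 = 76

D = 76 > 0 but not a perfect square
The equation has 2 distinct real irrational roots.

Discriminant = 76, 2 distinct real irrational roots


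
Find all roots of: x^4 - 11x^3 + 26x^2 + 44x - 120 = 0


Let p(x) = x^4 - 11x^3 + 26x^2 + 44x - 120. By the rational root theorem (leading coefficient 1), any rational root is an integer divisor of 120: try ±1, ±2, ... in turn.
Test x = 1: value = -60 ≠ 0.
Test x = -1: value = -126 ≠ 0.
Test x = 2: value = 0 ✓, so (x - 2) is a factor.
Synthetic division by (x - 2): bring down 1; 1(2) - 11 = -9; (-9)(2) + 26 = 8; 8(2) + 44 = 60; 60(2) - 120 = 0 → quotient x^3 - 9x^2 + 8x + 60, remainder 0.
Continue with the quotient x^3 - 9x^2 + 8x + 60 (candidates must divide 60; re-test x = 2 first in case it repeats).
Test x = 2: value = 48 ≠ 0.
Test x = -2: value = 0 ✓, so (x + 2) is a factor.
Synthetic division by (x + 2): bring down 1; 1(-2) - 9 = -11; (-11)(-2) + 8 = 30; 30(-2) + 60 = 0 → quotient x^2 - 11x + 30, remainder 0.
Solve the quadratic x^2 - 11x + 30 = 0: discriminant = (-11)^2 - 4(1)(30) = 121 - 120 = 1.
sqrt(1) = 1, so x = (11 ± 1)/2: x = 6 or x = 5.
Collecting all roots found:

x = -2, x = 2, x = 5, x = 6


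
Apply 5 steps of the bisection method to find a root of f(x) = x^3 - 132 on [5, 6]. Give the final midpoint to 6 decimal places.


f(x) = x^3 - 132
f(5) = -7 < 0
f(6) = 84 > 0

Step 1: midpoint = (5.000000 + 6.000000)/2 = 5.500000
  f(5.500000) = 34.375000
  f(mid) > 0, so root is in [5.000000, 5.500000]

Step 2: midpoint = (5.000000 + 5.500000)/2 = 5.250000
  f(5.250000) = 12.703125
  f(mid) > 0, so root is in [5.000000, 5.250000]

Step 3: midpoint = (5.000000 + 5.250000)/2 = 5.125000
  f(5.125000) = 2.611328
  f(mid) > 0, so root is in [5.000000, 5.125000]

Step 4: midpoint = (5.000000 + 5.125000)/2 = 5.062500
  f(5.062500) = -2.253662
  f(mid) < 0, so root is in [5.062500, 5.125000]

Step 5: midpoint = (5.062500 + 5.125000)/2 = 5.093750
  f(5.093750) = 0.163910
  f(mid) > 0, so root is in [5.062500, 5.093750]

midpoint = 5.093750


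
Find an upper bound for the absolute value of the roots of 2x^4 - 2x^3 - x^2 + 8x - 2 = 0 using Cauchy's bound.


Cauchy's bound: all roots r satisfy |r| <= 1 + max(|a_i/a_n|) for i = 0,...,n-1
where a_n is the leading coefficient.

Coefficients: [2, -2, -1, 8, -2]
Leading coefficient a_n = 2
Ratios |a_i/a_n|: 1, 1/2, 4, 1
Maximum ratio: 4
Cauchy's bound: |r| <= 1 + 4 = 5

Upper bound = 5


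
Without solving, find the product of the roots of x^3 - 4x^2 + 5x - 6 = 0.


By Vieta's formulas for x^3 + bx^2 + cx + d = 0:
  r1 + r2 + r3 = -b/a = 4
  r1*r2 + r1*r3 + r2*r3 = c/a = 5
  r1*r2*r3 = -d/a = 6


Product = 6


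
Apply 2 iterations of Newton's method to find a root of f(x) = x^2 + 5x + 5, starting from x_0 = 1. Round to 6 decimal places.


Newton's method: x_(n+1) = x_n - f(x_n)/f'(x_n)
f(x) = x^2 + 5x + 5
f'(x) = 2x + 5

Iteration 1:
  f(1.000000) = 11.000000
  f'(1.000000) = 7.000000
  x_1 = 1.000000 - (11.000000)/(7.000000) = -0.571429

Iteration 2:
  f(-0.571429) = 2.469388
  f'(-0.571429) = 3.857143
  x_2 = -0.571429 - (2.469388)/(3.857143) = -1.211640

x_2 = -1.211640


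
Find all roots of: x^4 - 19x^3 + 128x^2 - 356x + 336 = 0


Let p(x) = x^4 - 19x^3 + 128x^2 - 356x + 336. By the rational root theorem (leading coefficient 1), any rational root is an integer divisor of 336: try ±1, ±2, ... in turn.
Test x = 1: value = 90 ≠ 0.
Test x = -1: value = 840 ≠ 0.
Test x = 2: value = 0 ✓, so (x - 2) is a factor.
Synthetic division by (x - 2): bring down 1; 1(2) - 19 = -17; (-17)(2) + 128 = 94; 94(2) - 356 = -168; (-168)(2) + 336 = 0 → quotient x^3 - 17x^2 + 94x - 168, remainder 0.
Continue with the quotient x^3 - 17x^2 + 94x - 168 (candidates must divide 168; re-test x = 2 first in case it repeats).
Test x = 2: value = -40 ≠ 0.
Test x = -2: value = -432 ≠ 0.
Test x = 3: value = -12 ≠ 0.
Test x = -3: value = -630 ≠ 0.
Test x = 4: value = 0 ✓, so (x - 4) is a factor.
Synthetic division by (x - 4): bring down 1; 1(4) - 17 = -13; (-13)(4) + 94 = 42; 42(4) - 168 = 0 → quotient x^2 - 13x + 42, remainder 0.
Solve the quadratic x^2 - 13x + 42 = 0: discriminant = (-13)^2 - 4(1)(42) = 169 - 168 = 1.
sqrt(1) = 1, so x = (13 ± 1)/2: x = 7 or x = 6.
Collecting all roots found:

x = 2, x = 4, x = 6, x = 7


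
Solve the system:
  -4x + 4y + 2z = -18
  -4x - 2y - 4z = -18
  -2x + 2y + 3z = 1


Using Cramer's rule. Expand each determinant along the first row.
D  = (-4)*[(-2)*3 - (-4)*2] - 4*[(-4)*3 - (-4)*(-2)] + 2*[(-4)*2 - (-2)*(-2)]
  = (-4)*(2) - 4*(-20) + 2*(-12) = 48
Dx = (-18)*[(-2)*3 - (-4)*2] - 4*[(-18)*3 - (-4)*1] + 2*[(-18)*2 - (-2)*1]
  = (-18)*(2) - 4*(-50) + 2*(-34) = 96
Dy = (-4)*[(-18)*3 - (-4)*1] - (-18)*[(-4)*3 - (-4)*(-2)] + 2*[(-4)*1 - (-18)*(-2)]
  = (-4)*(-50) - (-18)*(-20) + 2*(-40) = -240
Dz = (-4)*[(-2)*1 - (-18)*2] - 4*[(-4)*1 - (-18)*(-2)] + (-18)*[(-4)*2 - (-2)*(-2)]
  = (-4)*(34) - 4*(-40) + (-18)*(-12) = 240
x = Dx/D = 96/48 = 2, y = Dy/D = -240/48 = -5, z = Dz/D = 240/48 = 5
Check eq1: (-4)(2) + (4)(-5) + (2)(5) = -18 = -18 ✓
Check eq2: (-4)(2) + (-2)(-5) + (-4)(5) = -18 = -18 ✓
Check eq3: (-2)(2) + (2)(-5) + (3)(5) = 1 = 1 ✓

x = 2, y = -5, z = 5


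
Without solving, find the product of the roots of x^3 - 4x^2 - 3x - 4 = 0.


By Vieta's formulas for x^3 + bx^2 + cx + d = 0:
  r1 + r2 + r3 = -b/a = 4
  r1*r2 + r1*r3 + r2*r3 = c/a = -3
  r1*r2*r3 = -d/a = 4


Product = 4


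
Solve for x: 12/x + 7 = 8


Subtract 7 from both sides: 12/x = 1
Multiply both sides by x: 12 = 1 * x
Divide by 1: x = 12

x = 12


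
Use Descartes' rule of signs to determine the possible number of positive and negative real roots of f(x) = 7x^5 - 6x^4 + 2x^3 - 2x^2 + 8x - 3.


Descartes' rule of signs:

For positive roots, count sign changes in f(x) = 7x^5 - 6x^4 + 2x^3 - 2x^2 + 8x - 3:
Signs of coefficients: +, -, +, -, +, -
Number of sign changes: 5
Possible positive real roots: 5, 3, 1

For negative roots, examine f(-x) = -7x^5 - 6x^4 - 2x^3 - 2x^2 - 8x - 3:
Signs of coefficients: -, -, -, -, -, -
Number of sign changes: 0
Possible negative real roots: 0

Positive roots: 5 or 3 or 1; Negative roots: 0


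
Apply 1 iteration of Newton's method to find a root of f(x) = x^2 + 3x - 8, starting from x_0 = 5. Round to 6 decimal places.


Newton's method: x_(n+1) = x_n - f(x_n)/f'(x_n)
f(x) = x^2 + 3x - 8
f'(x) = 2x + 3

Iteration 1:
  f(5.000000) = 32.000000
  f'(5.000000) = 13.000000
  x_1 = 5.000000 - (32.000000)/(13.000000) = 2.538462

x_1 = 2.538462


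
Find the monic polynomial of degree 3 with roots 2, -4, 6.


A monic polynomial with roots 2, -4, 6 is:
p(x) = (x - 2)(x + 4)(x - 6)
After multiplying by (x - 2): x - 2
After multiplying by (x + 4): x^2 + 2x - 8
After multiplying by (x - 6): x^3 - 4x^2 - 20x + 48

x^3 - 4x^2 - 20x + 48


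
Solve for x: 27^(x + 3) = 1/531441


Express both sides with the same base.
1/531441 = 27^(-4)
Since the bases match, equate exponents: x + 3 = -4
So x = -4 - (3) = -7

x = -7


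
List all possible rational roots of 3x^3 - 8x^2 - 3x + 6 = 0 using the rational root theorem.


Rational root theorem: possible roots are ±p/q where:
  p divides the constant term (6): p ∈ {1, 2, 3, 6}
  q divides the leading coefficient (3): q ∈ {1, 3}

All possible rational roots: -6, -3, -2, -1, -2/3, -1/3, 1/3, 2/3, 1, 2, 3, 6

-6, -3, -2, -1, -2/3, -1/3, 1/3, 2/3, 1, 2, 3, 6


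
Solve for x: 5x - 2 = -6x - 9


Starting with: 5x - 2 = -6x - 9
Move all x terms to left: (5 + 6)x = -9 + 2
Simplify: 11x = -7
Divide both sides by 11: x = -7/11

x = -7/11


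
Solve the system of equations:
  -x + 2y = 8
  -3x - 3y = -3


Using Cramer's rule:
Determinant D = (-1)(-3) - (-3)(2) = 3 + 6 = 9
Dx = (8)(-3) - (-3)(2) = -24 + 6 = -18
Dy = (-1)(-3) - (-3)(8) = 3 + 24 = 27
x = Dx/D = -18/9 = -2
y = Dy/D = 27/9 = 3

x = -2, y = 3


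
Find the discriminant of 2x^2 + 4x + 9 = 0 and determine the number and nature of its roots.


For ax^2 + bx + c = 0, discriminant D = b^2 - 4ac
Here a = 2, b = 4, c = 9
D = (4)^2 - 4(2)(9) = 16 - 72 = -56

D = -56 < 0
The equation has no real roots (2 complex conjugate roots).

Discriminant = -56, no real roots (2 complex conjugate roots)


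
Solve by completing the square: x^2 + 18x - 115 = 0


Start: x^2 + 18x - 115 = 0
Move constant: x^2 + 18x = 115
Half of 18 is 9, squared is 81
Add 81 to both sides: x^2 + 18x + 81 = 196
(x + 9)^2 = 196
x + 9 = ±14
x = -9 + 14 = 5 or x = -9 - 14 = -23

x = -23, x = 5


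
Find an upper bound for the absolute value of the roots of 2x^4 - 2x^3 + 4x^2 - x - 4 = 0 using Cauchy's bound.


Cauchy's bound: all roots r satisfy |r| <= 1 + max(|a_i/a_n|) for i = 0,...,n-1
where a_n is the leading coefficient.

Coefficients: [2, -2, 4, -1, -4]
Leading coefficient a_n = 2
Ratios |a_i/a_n|: 1, 2, 1/2, 2
Maximum ratio: 2
Cauchy's bound: |r| <= 1 + 2 = 3

Upper bound = 3


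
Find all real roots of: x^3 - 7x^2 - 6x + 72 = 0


Let p(x) = x^3 - 7x^2 - 6x + 72. By the rational root theorem (leading coefficient 1), any rational root is an integer divisor of 72: try ±1, ±2, ... in turn.
Test x = 1: value = 60 ≠ 0.
Test x = -1: value = 70 ≠ 0.
Test x = 2: value = 40 ≠ 0.
Test x = -2: value = 48 ≠ 0.
Test x = 3: value = 18 ≠ 0.
Test x = -3: value = 0 ✓, so (x + 3) is a factor.
Synthetic division by (x + 3): bring down 1; 1(-3) - 7 = -10; (-10)(-3) - 6 = 24; 24(-3) + 72 = 0 → quotient x^2 - 10x + 24, remainder 0.
Solve the quadratic x^2 - 10x + 24 = 0: discriminant = (-10)^2 - 4(1)(24) = 100 - 96 = 4.
sqrt(4) = 2, so x = (10 ± 2)/2: x = 6 or x = 4.

x = -3, x = 4, x = 6


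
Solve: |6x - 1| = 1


An absolute value equation |expr| = 1 gives two cases:
Case 1: 6x - 1 = 1
  6x = 2, so x = 1/3
Case 2: 6x - 1 = -1
  6x = 0, so x = 0

x = 0, x = 1/3


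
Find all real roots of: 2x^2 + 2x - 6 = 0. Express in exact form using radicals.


Using the quadratic formula: x = (-b ± sqrt(b^2 - 4ac)) / (2a)
Here a = 2, b = 2, c = -6
Discriminant = b^2 - 4ac = 2^2 - 4(2)(-6) = 4 + 48 = 52
Since discriminant = 52 > 0, there are two real roots.
x = (-2 ± 2*sqrt(13)) / 4
Simplifying: x = (-1 ± sqrt(13)) / 2
Numerically: x ≈ 1.3028 or x ≈ -2.3028

x = (-1 + sqrt(13)) / 2 or x = (-1 - sqrt(13)) / 2


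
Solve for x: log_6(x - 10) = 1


Convert to exponential form: x - 10 = 6^1 = 6
x = 6 + 10 = 16
Check: log_6(16 - 10) = log_6(6) = log_6(6) = 1 ✓

x = 16


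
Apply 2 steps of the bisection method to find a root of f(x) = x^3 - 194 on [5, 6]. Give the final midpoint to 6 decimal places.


f(x) = x^3 - 194
f(5) = -69 < 0
f(6) = 22 > 0

Step 1: midpoint = (5.000000 + 6.000000)/2 = 5.500000
  f(5.500000) = -27.625000
  f(mid) < 0, so root is in [5.500000, 6.000000]

Step 2: midpoint = (5.500000 + 6.000000)/2 = 5.750000
  f(5.750000) = -3.890625
  f(mid) < 0, so root is in [5.750000, 6.000000]

midpoint = 5.750000


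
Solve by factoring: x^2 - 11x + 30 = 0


We need two numbers that multiply to 30 and add to -11.
Those numbers are -6 and -5 (since (-6) * (-5) = 30 and (-6) + (-5) = -11).
So x^2 - 11x + 30 = (x - 6)(x - 5) = 0
Setting each factor to zero: x = 6 or x = 5

x = 5, x = 6


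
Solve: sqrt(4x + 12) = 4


Square both sides: 4x + 12 = 4^2 = 16
4x = 16 - 12 = 4
x = 1
Check: sqrt(4*1 + 12) = sqrt(16) = 4 ✓

x = 1


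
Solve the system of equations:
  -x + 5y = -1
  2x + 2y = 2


Using Cramer's rule:
Determinant D = (-1)(2) - (2)(5) = -2 - 10 = -12
Dx = (-1)(2) - (2)(5) = -2 - 10 = -12
Dy = (-1)(2) - (2)(-1) = -2 + 2 = 0
x = Dx/D = -12/-12 = 1
y = Dy/D = 0/-12 = 0

x = 1, y = 0


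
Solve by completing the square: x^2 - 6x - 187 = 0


Start: x^2 - 6x - 187 = 0
Move constant: x^2 - 6x = 187
Half of -6 is -3, squared is 9
Add 9 to both sides: x^2 - 6x + 9 = 196
(x - 3)^2 = 196
x - 3 = ±14
x = 3 + 14 = 17 or x = 3 - 14 = -11

x = -11, x = 17


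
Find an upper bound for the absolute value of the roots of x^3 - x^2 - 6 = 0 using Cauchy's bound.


Cauchy's bound: all roots r satisfy |r| <= 1 + max(|a_i/a_n|) for i = 0,...,n-1
where a_n is the leading coefficient.

Coefficients: [1, -1, 0, -6]
Leading coefficient a_n = 1
Ratios |a_i/a_n|: 1, 0, 6
Maximum ratio: 6
Cauchy's bound: |r| <= 1 + 6 = 7

Upper bound = 7


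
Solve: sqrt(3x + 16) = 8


Square both sides: 3x + 16 = 8^2 = 64
3x = 64 - 16 = 48
x = 16
Check: sqrt(3*16 + 16) = sqrt(64) = 8 ✓

x = 16


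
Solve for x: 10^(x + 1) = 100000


Express both sides with the same base.
100000 = 10^5
Since the bases match, equate exponents: x + 1 = 5
So x = 5 - (1) = 4

x = 4


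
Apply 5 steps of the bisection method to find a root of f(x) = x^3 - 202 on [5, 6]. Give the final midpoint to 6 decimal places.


f(x) = x^3 - 202
f(5) = -77 < 0
f(6) = 14 > 0

Step 1: midpoint = (5.000000 + 6.000000)/2 = 5.500000
  f(5.500000) = -35.625000
  f(mid) < 0, so root is in [5.500000, 6.000000]

Step 2: midpoint = (5.500000 + 6.000000)/2 = 5.750000
  f(5.750000) = -11.890625
  f(mid) < 0, so root is in [5.750000, 6.000000]

Step 3: midpoint = (5.750000 + 6.000000)/2 = 5.875000
  f(5.875000) = 0.779297
  f(mid) > 0, so root is in [5.750000, 5.875000]

Step 4: midpoint = (5.750000 + 5.875000)/2 = 5.812500
  f(5.812500) = -5.623779
  f(mid) < 0, so root is in [5.812500, 5.875000]

Step 5: midpoint = (5.812500 + 5.875000)/2 = 5.843750
  f(5.843750) = -2.439362
  f(mid) < 0, so root is in [5.843750, 5.875000]

midpoint = 5.843750


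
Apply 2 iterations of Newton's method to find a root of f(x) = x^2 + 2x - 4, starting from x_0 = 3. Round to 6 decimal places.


Newton's method: x_(n+1) = x_n - f(x_n)/f'(x_n)
f(x) = x^2 + 2x - 4
f'(x) = 2x + 2

Iteration 1:
  f(3.000000) = 11.000000
  f'(3.000000) = 8.000000
  x_1 = 3.000000 - (11.000000)/(8.000000) = 1.625000

Iteration 2:
  f(1.625000) = 1.890625
  f'(1.625000) = 5.250000
  x_2 = 1.625000 - (1.890625)/(5.250000) = 1.264881

x_2 = 1.264881


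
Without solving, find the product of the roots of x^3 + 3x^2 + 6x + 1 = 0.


By Vieta's formulas for x^3 + bx^2 + cx + d = 0:
  r1 + r2 + r3 = -b/a = -3
  r1*r2 + r1*r3 + r2*r3 = c/a = 6
  r1*r2*r3 = -d/a = -1


Product = -1


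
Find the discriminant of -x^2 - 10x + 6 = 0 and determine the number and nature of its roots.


For ax^2 + bx + c = 0, discriminant D = b^2 - 4ac
Here a = -1, b = -10, c = 6
D = (-10)^2 - 4(-1)(6) = 100 + 24 = 124

D = 124 > 0 but not a perfect square
The equation has 2 distinct real irrational roots.

Discriminant = 124, 2 distinct real irrational roots


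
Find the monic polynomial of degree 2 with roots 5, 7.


A monic polynomial with roots 5, 7 is:
p(x) = (x - 5)(x - 7)
After multiplying by (x - 5): x - 5
After multiplying by (x - 7): x^2 - 12x + 35

x^2 - 12x + 35


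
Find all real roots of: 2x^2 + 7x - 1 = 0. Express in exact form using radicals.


Using the quadratic formula: x = (-b ± sqrt(b^2 - 4ac)) / (2a)
Here a = 2, b = 7, c = -1
Discriminant = b^2 - 4ac = 7^2 - 4(2)(-1) = 49 + 8 = 57
Since discriminant = 57 > 0, there are two real roots.
x = (-7 ± sqrt(57)) / 4
Numerically: x ≈ 0.1375 or x ≈ -3.6375

x = (-7 + sqrt(57)) / 4 or x = (-7 - sqrt(57)) / 4


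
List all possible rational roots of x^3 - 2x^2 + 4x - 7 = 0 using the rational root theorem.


Rational root theorem: possible roots are ±p/q where:
  p divides the constant term (-7): p ∈ {1, 7}
  q divides the leading coefficient (1): q ∈ {1}

All possible rational roots: -7, -1, 1, 7

-7, -1, 1, 7


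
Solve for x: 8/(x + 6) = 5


Multiply both sides by (x + 6): 8 = 5(x + 6)
Distribute: 8 = 5x + 30
5x = 8 - 30 = -22
x = -22/5

x = -22/5


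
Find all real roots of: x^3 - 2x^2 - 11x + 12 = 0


Let p(x) = x^3 - 2x^2 - 11x + 12. By the rational root theorem (leading coefficient 1), any rational root is an integer divisor of 12: try ±1, ±2, ... in turn.
Test x = 1: value = 0 ✓, so (x - 1) is a factor.
Synthetic division by (x - 1): bring down 1; 1(1) - 2 = -1; (-1)(1) - 11 = -12; (-12)(1) + 12 = 0 → quotient x^2 - x - 12, remainder 0.
Solve the quadratic x^2 - x - 12 = 0: discriminant = (-1)^2 - 4(1)(-12) = 1 + 48 = 49.
sqrt(49) = 7, so x = (1 ± 7)/2: x = 4 or x = -3.

x = -3, x = 1, x = 4


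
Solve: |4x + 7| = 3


An absolute value equation |expr| = 3 gives two cases:
Case 1: 4x + 7 = 3
  4x = -4, so x = -1
Case 2: 4x + 7 = -3
  4x = -10, so x = -5/2

x = -5/2, x = -1


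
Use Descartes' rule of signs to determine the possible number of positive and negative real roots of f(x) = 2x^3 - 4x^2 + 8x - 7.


Descartes' rule of signs:

For positive roots, count sign changes in f(x) = 2x^3 - 4x^2 + 8x - 7:
Signs of coefficients: +, -, +, -
Number of sign changes: 3
Possible positive real roots: 3, 1

For negative roots, examine f(-x) = -2x^3 - 4x^2 - 8x - 7:
Signs of coefficients: -, -, -, -
Number of sign changes: 0
Possible negative real roots: 0

Positive roots: 3 or 1; Negative roots: 0


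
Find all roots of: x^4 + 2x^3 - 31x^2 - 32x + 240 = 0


Let p(x) = x^4 + 2x^3 - 31x^2 - 32x + 240. By the rational root theorem (leading coefficient 1), any rational root is an integer divisor of 240: try ±1, ±2, ... in turn.
Test x = 1: value = 180 ≠ 0.
Test x = -1: value = 240 ≠ 0.
Test x = 2: value = 84 ≠ 0.
Test x = -2: value = 180 ≠ 0.
Test x = 3: value = 0 ✓, so (x - 3) is a factor.
Synthetic division by (x - 3): bring down 1; 1(3) + 2 = 5; 5(3) - 31 = -16; (-16)(3) - 32 = -80; (-80)(3) + 240 = 0 → quotient x^3 + 5x^2 - 16x - 80, remainder 0.
Continue with the quotient x^3 + 5x^2 - 16x - 80 (candidates must divide 80).
Test x = 4: value = 0 ✓, so (x - 4) is a factor.
Synthetic division by (x - 4): bring down 1; 1(4) + 5 = 9; 9(4) - 16 = 20; 20(4) - 80 = 0 → quotient x^2 + 9x + 20, remainder 0.
Solve the quadratic x^2 + 9x + 20 = 0: discriminant = 9^2 - 4(1)(20) = 81 - 80 = 1.
sqrt(1) = 1, so x = (-9 ± 1)/2: x = -4 or x = -5.
Collecting all roots found:

x = -5, x = -4, x = 3, x = 4


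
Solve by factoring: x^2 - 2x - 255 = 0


We need two numbers that multiply to -255 and add to -2.
Those numbers are 15 and -17 (since 15 * (-17) = -255 and 15 + (-17) = -2).
So x^2 - 2x - 255 = (x + 15)(x - 17) = 0
Setting each factor to zero: x = -15 or x = 17

x = -15, x = 17


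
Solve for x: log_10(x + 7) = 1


Convert to exponential form: x + 7 = 10^1 = 10
x = 10 - 7 = 3
Check: log_10(3 + 7) = log_10(10) = log_10(10) = 1 ✓

x = 3


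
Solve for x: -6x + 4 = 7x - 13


Starting with: -6x + 4 = 7x - 13
Move all x terms to left: (-6 - 7)x = -13 - 4
Simplify: -13x = -17
Divide both sides by -13: x = 17/13

x = 17/13


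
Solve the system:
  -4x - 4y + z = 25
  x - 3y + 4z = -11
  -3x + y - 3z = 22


Using Cramer's rule. Expand each determinant along the first row.
D  = (-4)*[(-3)*(-3) - 4*1] - (-4)*[1*(-3) - 4*(-3)] + 1*[1*1 - (-3)*(-3)]
  = (-4)*(5) - (-4)*(9) + 1*(-8) = 8
Dx = 25*[(-3)*(-3) - 4*1] - (-4)*[(-11)*(-3) - 4*22] + 1*[(-11)*1 - (-3)*22]
  = 25*(5) - (-4)*(-55) + 1*(55) = -40
Dy = (-4)*[(-11)*(-3) - 4*22] - 25*[1*(-3) - 4*(-3)] + 1*[1*22 - (-11)*(-3)]
  = (-4)*(-55) - 25*(9) + 1*(-11) = -16
Dz = (-4)*[(-3)*22 - (-11)*1] - (-4)*[1*22 - (-11)*(-3)] + 25*[1*1 - (-3)*(-3)]
  = (-4)*(-55) - (-4)*(-11) + 25*(-8) = -24
x = Dx/D = -40/8 = -5, y = Dy/D = -16/8 = -2, z = Dz/D = -24/8 = -3
Check eq1: (-4)(-5) + (-4)(-2) + (1)(-3) = 25 = 25 ✓
Check eq2: (1)(-5) + (-3)(-2) + (4)(-3) = -11 = -11 ✓
Check eq3: (-3)(-5) + (1)(-2) + (-3)(-3) = 22 = 22 ✓

x = -5, y = -2, z = -3


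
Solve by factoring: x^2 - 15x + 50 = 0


We need two numbers that multiply to 50 and add to -15.
Those numbers are -10 and -5 (since (-10) * (-5) = 50 and (-10) + (-5) = -15).
So x^2 - 15x + 50 = (x - 10)(x - 5) = 0
Setting each factor to zero: x = 10 or x = 5

x = 5, x = 10


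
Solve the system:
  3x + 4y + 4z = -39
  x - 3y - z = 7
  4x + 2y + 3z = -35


Using Cramer's rule. Expand each determinant along the first row.
D  = 3*[(-3)*3 - (-1)*2] - 4*[1*3 - (-1)*4] + 4*[1*2 - (-3)*4]
  = 3*(-7) - 4*(7) + 4*(14) = 7
Dx = (-39)*[(-3)*3 - (-1)*2] - 4*[7*3 - (-1)*(-35)] + 4*[7*2 - (-3)*(-35)]
  = (-39)*(-7) - 4*(-14) + 4*(-91) = -35
Dy = 3*[7*3 - (-1)*(-35)] - (-39)*[1*3 - (-1)*4] + 4*[1*(-35) - 7*4]
  = 3*(-14) - (-39)*(7) + 4*(-63) = -21
Dz = 3*[(-3)*(-35) - 7*2] - 4*[1*(-35) - 7*4] + (-39)*[1*2 - (-3)*4]
  = 3*(91) - 4*(-63) + (-39)*(14) = -21
x = Dx/D = -35/7 = -5, y = Dy/D = -21/7 = -3, z = Dz/D = -21/7 = -3
Check eq1: (3)(-5) + (4)(-3) + (4)(-3) = -39 = -39 ✓
Check eq2: (1)(-5) + (-3)(-3) + (-1)(-3) = 7 = 7 ✓
Check eq3: (4)(-5) + (2)(-3) + (3)(-3) = -35 = -35 ✓

x = -5, y = -3, z = -3


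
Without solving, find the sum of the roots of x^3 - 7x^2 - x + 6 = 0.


By Vieta's formulas for x^3 + bx^2 + cx + d = 0:
  r1 + r2 + r3 = -b/a = 7
  r1*r2 + r1*r3 + r2*r3 = c/a = -1
  r1*r2*r3 = -d/a = -6


Sum = 7


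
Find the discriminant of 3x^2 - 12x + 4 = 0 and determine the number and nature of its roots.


For ax^2 + bx + c = 0, discriminant D = b^2 - 4ac
Here a = 3, b = -12, c = 4
D = (-12)^2 - 4(3)(4) = 144 - 48 = 96

D = 96 > 0 but not a perfect square
The equation has 2 distinct real irrational roots.

Discriminant = 96, 2 distinct real irrational roots


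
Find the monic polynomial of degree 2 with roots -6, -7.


A monic polynomial with roots -6, -7 is:
p(x) = (x + 6)(x + 7)
After multiplying by (x + 6): x + 6
After multiplying by (x + 7): x^2 + 13x + 42

x^2 + 13x + 42


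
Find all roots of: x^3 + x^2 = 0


The lowest-degree term is x^2, so x = 0 is a root with multiplicity 2. Factor out x^2:
  x + 1 = 0
Linear factor x + 1 = 0 gives x = -1.
Collecting all roots found:

x = -1, x = 0 (multiplicity 2)


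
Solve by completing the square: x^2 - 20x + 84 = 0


Start: x^2 - 20x + 84 = 0
Move constant: x^2 - 20x = -84
Half of -20 is -10, squared is 100
Add 100 to both sides: x^2 - 20x + 100 = 16
(x - 10)^2 = 16
x - 10 = ±4
x = 10 + 4 = 14 or x = 10 - 4 = 6

x = 6, x = 14


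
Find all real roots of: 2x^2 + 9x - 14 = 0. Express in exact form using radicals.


Using the quadratic formula: x = (-b ± sqrt(b^2 - 4ac)) / (2a)
Here a = 2, b = 9, c = -14
Discriminant = b^2 - 4ac = 9^2 - 4(2)(-14) = 81 + 112 = 193
Since discriminant = 193 > 0, there are two real roots.
x = (-9 ± sqrt(193)) / 4
Numerically: x ≈ 1.2231 or x ≈ -5.7231

x = (-9 + sqrt(193)) / 4 or x = (-9 - sqrt(193)) / 4


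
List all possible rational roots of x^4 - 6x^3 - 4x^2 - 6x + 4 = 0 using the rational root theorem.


Rational root theorem: possible roots are ±p/q where:
  p divides the constant term (4): p ∈ {1, 2, 4}
  q divides the leading coefficient (1): q ∈ {1}

All possible rational roots: -4, -2, -1, 1, 2, 4

-4, -2, -1, 1, 2, 4


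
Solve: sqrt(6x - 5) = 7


Square both sides: 6x - 5 = 7^2 = 49
6x = 49 + 5 = 54
x = 9
Check: sqrt(6*9 - 5) = sqrt(49) = 7 ✓

x = 9


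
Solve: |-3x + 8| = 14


An absolute value equation |expr| = 14 gives two cases:
Case 1: -3x + 8 = 14
  -3x = 6, so x = -2
Case 2: -3x + 8 = -14
  -3x = -22, so x = 22/3

x = -2, x = 22/3


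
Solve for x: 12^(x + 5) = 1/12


Express both sides with the same base.
1/12 = 12^(-1)
Since the bases match, equate exponents: x + 5 = -1
So x = -1 - (5) = -6

x = -6


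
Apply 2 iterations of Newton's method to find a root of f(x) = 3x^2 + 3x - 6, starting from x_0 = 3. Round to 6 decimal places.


Newton's method: x_(n+1) = x_n - f(x_n)/f'(x_n)
f(x) = 3x^2 + 3x - 6
f'(x) = 6x + 3

Iteration 1:
  f(3.000000) = 30.000000
  f'(3.000000) = 21.000000
  x_1 = 3.000000 - (30.000000)/(21.000000) = 1.571429

Iteration 2:
  f(1.571429) = 6.122449
  f'(1.571429) = 12.428571
  x_2 = 1.571429 - (6.122449)/(12.428571) = 1.078818

x_2 = 1.078818


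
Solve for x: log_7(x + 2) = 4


Convert to exponential form: x + 2 = 7^4 = 2401
x = 2401 - 2 = 2399
Check: log_7(2399 + 2) = log_7(2401) = log_7(2401) = 4 ✓

x = 2399


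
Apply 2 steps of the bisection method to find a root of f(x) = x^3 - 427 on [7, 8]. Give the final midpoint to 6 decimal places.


f(x) = x^3 - 427
f(7) = -84 < 0
f(8) = 85 > 0

Step 1: midpoint = (7.000000 + 8.000000)/2 = 7.500000
  f(7.500000) = -5.125000
  f(mid) < 0, so root is in [7.500000, 8.000000]

Step 2: midpoint = (7.500000 + 8.000000)/2 = 7.750000
  f(7.750000) = 38.484375
  f(mid) > 0, so root is in [7.500000, 7.750000]

midpoint = 7.750000


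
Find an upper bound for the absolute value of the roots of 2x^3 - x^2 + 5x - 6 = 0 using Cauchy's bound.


Cauchy's bound: all roots r satisfy |r| <= 1 + max(|a_i/a_n|) for i = 0,...,n-1
where a_n is the leading coefficient.

Coefficients: [2, -1, 5, -6]
Leading coefficient a_n = 2
Ratios |a_i/a_n|: 1/2, 5/2, 3
Maximum ratio: 3
Cauchy's bound: |r| <= 1 + 3 = 4

Upper bound = 4


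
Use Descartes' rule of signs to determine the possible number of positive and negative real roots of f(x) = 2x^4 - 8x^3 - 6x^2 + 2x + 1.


Descartes' rule of signs:

For positive roots, count sign changes in f(x) = 2x^4 - 8x^3 - 6x^2 + 2x + 1:
Signs of coefficients: +, -, -, +, +
Number of sign changes: 2
Possible positive real roots: 2, 0

For negative roots, examine f(-x) = 2x^4 + 8x^3 - 6x^2 - 2x + 1:
Signs of coefficients: +, +, -, -, +
Number of sign changes: 2
Possible negative real roots: 2, 0

Positive roots: 2 or 0; Negative roots: 2 or 0


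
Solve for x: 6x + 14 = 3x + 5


Starting with: 6x + 14 = 3x + 5
Move all x terms to left: (6 - 3)x = 5 - 14
Simplify: 3x = -9
Divide both sides by 3: x = -3

x = -3


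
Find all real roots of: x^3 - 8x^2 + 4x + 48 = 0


Let p(x) = x^3 - 8x^2 + 4x + 48. By the rational root theorem (leading coefficient 1), any rational root is an integer divisor of 48: try ±1, ±2, ... in turn.
Test x = 1: value = 45 ≠ 0.
Test x = -1: value = 35 ≠ 0.
Test x = 2: value = 32 ≠ 0.
Test x = -2: value = 0 ✓, so (x + 2) is a factor.
Synthetic division by (x + 2): bring down 1; 1(-2) - 8 = -10; (-10)(-2) + 4 = 24; 24(-2) + 48 = 0 → quotient x^2 - 10x + 24, remainder 0.
Solve the quadratic x^2 - 10x + 24 = 0: discriminant = (-10)^2 - 4(1)(24) = 100 - 96 = 4.
sqrt(4) = 2, so x = (10 ± 2)/2: x = 6 or x = 4.

x = -2, x = 4, x = 6


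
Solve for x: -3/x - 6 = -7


Subtract -6 from both sides: -3/x = -1
Multiply both sides by x: -3 = -1 * x
Divide by -1: x = 3

x = 3


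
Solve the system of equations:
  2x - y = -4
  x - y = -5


Using Cramer's rule:
Determinant D = (2)(-1) - (1)(-1) = -2 + 1 = -1
Dx = (-4)(-1) - (-5)(-1) = 4 - 5 = -1
Dy = (2)(-5) - (1)(-4) = -10 + 4 = -6
x = Dx/D = -1/-1 = 1
y = Dy/D = -6/-1 = 6

x = 1, y = 6


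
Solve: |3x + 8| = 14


An absolute value equation |expr| = 14 gives two cases:
Case 1: 3x + 8 = 14
  3x = 6, so x = 2
Case 2: 3x + 8 = -14
  3x = -22, so x = -22/3

x = -22/3, x = 2


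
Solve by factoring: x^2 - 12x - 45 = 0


We need two numbers that multiply to -45 and add to -12.
Those numbers are 3 and -15 (since 3 * (-15) = -45 and 3 + (-15) = -12).
So x^2 - 12x - 45 = (x + 3)(x - 15) = 0
Setting each factor to zero: x = -3 or x = 15

x = -3, x = 15


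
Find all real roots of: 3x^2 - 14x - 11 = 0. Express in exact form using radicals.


Using the quadratic formula: x = (-b ± sqrt(b^2 - 4ac)) / (2a)
Here a = 3, b = -14, c = -11
Discriminant = b^2 - 4ac = (-14)^2 - 4(3)(-11) = 196 + 132 = 328
Since discriminant = 328 > 0, there are two real roots.
x = (14 ± 2*sqrt(82)) / 6
Simplifying: x = (7 ± sqrt(82)) / 3
Numerically: x ≈ 5.3518 or x ≈ -0.6851

x = (7 + sqrt(82)) / 3 or x = (7 - sqrt(82)) / 3


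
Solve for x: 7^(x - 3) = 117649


Express both sides with the same base.
117649 = 7^6
Since the bases match, equate exponents: x - 3 = 6
So x = 6 - (-3) = 9

x = 9


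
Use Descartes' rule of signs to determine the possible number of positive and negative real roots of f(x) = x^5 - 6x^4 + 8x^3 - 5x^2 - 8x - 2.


Descartes' rule of signs:

For positive roots, count sign changes in f(x) = x^5 - 6x^4 + 8x^3 - 5x^2 - 8x - 2:
Signs of coefficients: +, -, +, -, -, -
Number of sign changes: 3
Possible positive real roots: 3, 1

For negative roots, examine f(-x) = -x^5 - 6x^4 - 8x^3 - 5x^2 + 8x - 2:
Signs of coefficients: -, -, -, -, +, -
Number of sign changes: 2
Possible negative real roots: 2, 0

Positive roots: 3 or 1; Negative roots: 2 or 0


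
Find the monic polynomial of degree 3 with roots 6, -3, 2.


A monic polynomial with roots 6, -3, 2 is:
p(x) = (x - 6)(x + 3)(x - 2)
After multiplying by (x - 6): x - 6
After multiplying by (x + 3): x^2 - 3x - 18
After multiplying by (x - 2): x^3 - 5x^2 - 12x + 36

x^3 - 5x^2 - 12x + 36


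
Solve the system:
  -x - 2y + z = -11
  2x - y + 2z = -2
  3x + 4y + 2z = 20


Using Cramer's rule. Expand each determinant along the first row.
D  = (-1)*[(-1)*2 - 2*4] - (-2)*[2*2 - 2*3] + 1*[2*4 - (-1)*3]
  = (-1)*(-10) - (-2)*(-2) + 1*(11) = 17
Dx = (-11)*[(-1)*2 - 2*4] - (-2)*[(-2)*2 - 2*20] + 1*[(-2)*4 - (-1)*20]
  = (-11)*(-10) - (-2)*(-44) + 1*(12) = 34
Dy = (-1)*[(-2)*2 - 2*20] - (-11)*[2*2 - 2*3] + 1*[2*20 - (-2)*3]
  = (-1)*(-44) - (-11)*(-2) + 1*(46) = 68
Dz = (-1)*[(-1)*20 - (-2)*4] - (-2)*[2*20 - (-2)*3] + (-11)*[2*4 - (-1)*3]
  = (-1)*(-12) - (-2)*(46) + (-11)*(11) = -17
x = Dx/D = 34/17 = 2, y = Dy/D = 68/17 = 4, z = Dz/D = -17/17 = -1
Check eq1: (-1)(2) + (-2)(4) + (1)(-1) = -11 = -11 ✓
Check eq2: (2)(2) + (-1)(4) + (2)(-1) = -2 = -2 ✓
Check eq3: (3)(2) + (4)(4) + (2)(-1) = 20 = 20 ✓

x = 2, y = 4, z = -1


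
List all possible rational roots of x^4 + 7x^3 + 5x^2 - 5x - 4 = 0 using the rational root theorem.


Rational root theorem: possible roots are ±p/q where:
  p divides the constant term (-4): p ∈ {1, 2, 4}
  q divides the leading coefficient (1): q ∈ {1}

All possible rational roots: -4, -2, -1, 1, 2, 4

-4, -2, -1, 1, 2, 4
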